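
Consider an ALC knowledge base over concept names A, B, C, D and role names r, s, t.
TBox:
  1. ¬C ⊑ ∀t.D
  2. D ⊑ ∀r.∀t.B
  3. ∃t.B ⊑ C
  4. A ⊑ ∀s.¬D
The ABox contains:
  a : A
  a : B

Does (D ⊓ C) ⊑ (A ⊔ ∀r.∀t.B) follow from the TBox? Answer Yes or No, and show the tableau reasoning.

1. (D ⊓ C) ⊑ (A ⊔ ∀r.∀t.B)  ⇔  ((D ⊓ C) ⊓ (¬A ⊓ ∃r.∃t.¬B)) unsat w.r.t. T
   all branches close; clash {B, ¬B} at an ∃-successor
2. Hence (D ⊓ C) ⊑ (A ⊔ ∀r.∀t.B): entailed.

Yes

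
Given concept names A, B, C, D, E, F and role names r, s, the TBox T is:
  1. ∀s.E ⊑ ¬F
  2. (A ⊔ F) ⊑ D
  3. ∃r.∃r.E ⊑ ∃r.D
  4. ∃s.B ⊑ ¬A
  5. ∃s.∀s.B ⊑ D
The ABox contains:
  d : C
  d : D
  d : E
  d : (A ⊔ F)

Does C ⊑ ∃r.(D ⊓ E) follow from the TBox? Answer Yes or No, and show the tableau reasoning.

No

1. C ⊑ ∃r.(D ⊓ E)  ⇔  (C ⊓ ∀r.(¬D ⊔ ¬E)) unsat w.r.t. T
   open: L(x₀) ⊇ {C, ¬A, ¬F, ∀r.(¬D ⊔ ¬E), ∀r.∀r.¬E, …}
2. Hence C ⊑ ∃r.(D ⊓ E): not entailed.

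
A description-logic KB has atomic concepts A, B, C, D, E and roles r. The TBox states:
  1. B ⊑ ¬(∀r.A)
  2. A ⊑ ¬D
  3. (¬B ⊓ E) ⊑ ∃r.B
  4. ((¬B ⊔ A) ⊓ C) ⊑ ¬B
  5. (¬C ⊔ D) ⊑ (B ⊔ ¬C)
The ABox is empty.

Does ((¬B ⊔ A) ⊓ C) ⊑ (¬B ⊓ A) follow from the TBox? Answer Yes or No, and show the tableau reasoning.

1. ((¬B ⊔ A) ⊓ C) ⊑ (¬B ⊓ A)  ⇔  (((¬B ⊔ A) ⊓ C) ⊓ (B ⊔ ¬A)) unsat w.r.t. T
   apply at x₀: ((¬B ⊔ A) ⊓ C)⊑¬B
   open: L(x₀) ⊇ {C, ¬A, ¬B, ¬D, ¬E}
2. Hence ((¬B ⊔ A) ⊓ C) ⊑ (¬B ⊓ A): not entailed.

No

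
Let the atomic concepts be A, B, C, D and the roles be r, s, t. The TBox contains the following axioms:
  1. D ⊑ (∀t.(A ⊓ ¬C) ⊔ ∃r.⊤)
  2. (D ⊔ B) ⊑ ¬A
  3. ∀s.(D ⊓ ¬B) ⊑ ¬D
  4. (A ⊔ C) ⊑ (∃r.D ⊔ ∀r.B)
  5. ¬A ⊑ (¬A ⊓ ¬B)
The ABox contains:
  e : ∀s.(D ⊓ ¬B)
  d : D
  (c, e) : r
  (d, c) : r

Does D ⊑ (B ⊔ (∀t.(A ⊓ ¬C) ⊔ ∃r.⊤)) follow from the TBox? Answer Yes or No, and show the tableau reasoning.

Yes

1. D ⊑ (B ⊔ (∀t.(A ⊓ ¬C) ⊔ ∃r.⊤))  ⇔  (D ⊓ (¬B ⊓ (∃t.(¬A ⊔ C) ⊓ ∀r.⊥))) unsat w.r.t. T
   all branches close; clash {D, ¬D} at x₀
2. Hence D ⊑ (B ⊔ (∀t.(A ⊓ ¬C) ⊔ ∃r.⊤)): entailed.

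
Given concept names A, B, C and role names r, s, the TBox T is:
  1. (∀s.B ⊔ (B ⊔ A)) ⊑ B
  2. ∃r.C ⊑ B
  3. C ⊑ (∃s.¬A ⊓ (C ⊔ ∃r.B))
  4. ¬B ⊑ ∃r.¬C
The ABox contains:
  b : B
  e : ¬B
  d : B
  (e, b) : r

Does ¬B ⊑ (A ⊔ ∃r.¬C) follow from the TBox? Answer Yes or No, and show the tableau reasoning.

1. ¬B ⊑ (A ⊔ ∃r.¬C)  ⇔  (¬B ⊓ (¬A ⊓ ∀r.C)) unsat w.r.t. T
   all branches close; clash {B, ¬B} at x₀
2. Hence ¬B ⊑ (A ⊔ ∃r.¬C): entailed.

Yes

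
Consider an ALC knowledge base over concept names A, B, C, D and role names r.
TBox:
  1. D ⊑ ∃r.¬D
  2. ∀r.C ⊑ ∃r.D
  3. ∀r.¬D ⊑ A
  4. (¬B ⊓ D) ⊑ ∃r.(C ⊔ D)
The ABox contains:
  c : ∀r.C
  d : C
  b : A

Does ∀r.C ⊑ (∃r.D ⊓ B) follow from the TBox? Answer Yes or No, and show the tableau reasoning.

No

1. ∀r.C ⊑ (∃r.D ⊓ B)  ⇔  (∀r.C ⊓ (∀r.¬D ⊔ ¬B)) unsat w.r.t. T
   apply at x₀: ∀r.C⊑∃r.D
   open: L(x₀) ⊇ {¬B, ¬D, ∀r.C, ∃r.D} (+ ∃-successors)
2. Hence ∀r.C ⊑ (∃r.D ⊓ B): not entailed.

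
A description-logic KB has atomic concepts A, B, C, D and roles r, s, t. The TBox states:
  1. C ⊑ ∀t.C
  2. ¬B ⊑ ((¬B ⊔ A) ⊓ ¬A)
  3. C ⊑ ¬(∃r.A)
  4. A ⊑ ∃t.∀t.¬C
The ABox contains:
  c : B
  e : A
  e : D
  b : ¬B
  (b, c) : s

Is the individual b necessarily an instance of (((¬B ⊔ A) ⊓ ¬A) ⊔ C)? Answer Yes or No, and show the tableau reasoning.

1. b : (((¬B ⊔ A) ⊓ ¬A) ⊔ C)?  L(b) = {¬B} ∪ {(((B ⊓ ¬A) ⊔ A) ⊓ ¬C)}
   clash {A, ¬A} at b — b ∈ (((¬B ⊔ A) ⊓ ¬A) ⊔ C)
2. Hence b : (((¬B ⊔ A) ⊓ ¬A) ⊔ C): entailed.

Yes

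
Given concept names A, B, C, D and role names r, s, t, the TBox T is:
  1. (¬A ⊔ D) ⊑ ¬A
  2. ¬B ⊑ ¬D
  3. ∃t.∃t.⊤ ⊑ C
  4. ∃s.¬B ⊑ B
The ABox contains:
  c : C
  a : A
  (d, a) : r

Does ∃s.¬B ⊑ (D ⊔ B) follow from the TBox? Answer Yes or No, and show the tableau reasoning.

1. ∃s.¬B ⊑ (D ⊔ B)  ⇔  (∃s.¬B ⊓ (¬D ⊓ ¬B)) unsat w.r.t. T
   all branches close; clash {B, ¬B} at x₀
2. Hence ∃s.¬B ⊑ (D ⊔ B): entailed.

Yes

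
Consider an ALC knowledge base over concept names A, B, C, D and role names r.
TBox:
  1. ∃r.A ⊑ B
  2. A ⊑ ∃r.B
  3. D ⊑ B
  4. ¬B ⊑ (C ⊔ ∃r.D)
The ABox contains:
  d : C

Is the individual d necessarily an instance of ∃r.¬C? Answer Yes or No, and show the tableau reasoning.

No

1. d : ∃r.¬C?  L(d) = {C} ∪ {∀r.C}
   open: L(d) ⊇ {B, C, ¬A, ¬D, ∀r.C} — d ∉ ∃r.¬C possible
2. Hence d : ∃r.¬C: not entailed.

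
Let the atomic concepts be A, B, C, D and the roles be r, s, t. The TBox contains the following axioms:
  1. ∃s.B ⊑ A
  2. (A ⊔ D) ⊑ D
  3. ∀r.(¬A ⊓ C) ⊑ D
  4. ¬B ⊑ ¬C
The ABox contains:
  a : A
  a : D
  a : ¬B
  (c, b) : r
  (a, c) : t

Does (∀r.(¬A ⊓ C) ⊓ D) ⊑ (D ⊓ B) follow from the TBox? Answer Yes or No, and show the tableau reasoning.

No

1. (∀r.(¬A ⊓ C) ⊓ D) ⊑ (D ⊓ B)  ⇔  ((∀r.(¬A ⊓ C) ⊓ D) ⊓ (¬D ⊔ ¬B)) unsat w.r.t. T
   open: L(x₀) ⊇ {D, ¬B, ¬C, ∀r.(¬A ⊓ C), ∀s.¬B}
2. Hence (∀r.(¬A ⊓ C) ⊓ D) ⊑ (D ⊓ B): not entailed.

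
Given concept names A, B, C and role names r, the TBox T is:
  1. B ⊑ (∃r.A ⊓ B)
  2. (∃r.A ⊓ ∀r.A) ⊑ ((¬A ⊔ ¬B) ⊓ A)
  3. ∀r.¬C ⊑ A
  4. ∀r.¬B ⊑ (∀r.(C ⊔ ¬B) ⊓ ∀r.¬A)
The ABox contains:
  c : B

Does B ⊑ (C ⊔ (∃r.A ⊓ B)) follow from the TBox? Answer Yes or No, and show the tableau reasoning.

Yes

1. B ⊑ (C ⊔ (∃r.A ⊓ B))  ⇔  (B ⊓ (¬C ⊓ (∀r.¬A ⊔ ¬B))) unsat w.r.t. T
   all branches close; clash {B, ¬B} at x₀
2. Hence B ⊑ (C ⊔ (∃r.A ⊓ B)): entailed.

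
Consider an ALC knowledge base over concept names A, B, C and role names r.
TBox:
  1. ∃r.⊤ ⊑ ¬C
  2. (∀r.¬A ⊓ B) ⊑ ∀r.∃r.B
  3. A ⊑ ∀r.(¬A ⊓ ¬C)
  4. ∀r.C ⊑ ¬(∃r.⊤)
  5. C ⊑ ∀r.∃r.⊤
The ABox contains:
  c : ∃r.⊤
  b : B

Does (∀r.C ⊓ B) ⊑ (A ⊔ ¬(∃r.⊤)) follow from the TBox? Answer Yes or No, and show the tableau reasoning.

Yes

1. (∀r.C ⊓ B) ⊑ (A ⊔ ¬(∃r.⊤))  ⇔  ((∀r.C ⊓ B) ⊓ (¬A ⊓ ∃r.⊤)) unsat w.r.t. T
   all branches close; clash ⊥ at an ∃-successor
2. Hence (∀r.C ⊓ B) ⊑ (A ⊔ ¬(∃r.⊤)): entailed.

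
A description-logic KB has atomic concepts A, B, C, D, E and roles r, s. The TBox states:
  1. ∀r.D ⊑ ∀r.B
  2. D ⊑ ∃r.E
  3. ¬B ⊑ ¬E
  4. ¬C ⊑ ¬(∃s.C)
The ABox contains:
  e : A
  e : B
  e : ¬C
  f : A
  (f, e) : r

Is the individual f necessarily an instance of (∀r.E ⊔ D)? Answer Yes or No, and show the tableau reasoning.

1. f : (∀r.E ⊔ D)?  L(f) = {A} ∪ {(∃r.¬E ⊓ ¬D)}
   open: L(f) ⊇ {A, B, C, ¬D, ∃r.¬D, …} (+ ∃-successors) — f ∉ (∀r.E ⊔ D) possible
2. Hence f : (∀r.E ⊔ D): not entailed.

No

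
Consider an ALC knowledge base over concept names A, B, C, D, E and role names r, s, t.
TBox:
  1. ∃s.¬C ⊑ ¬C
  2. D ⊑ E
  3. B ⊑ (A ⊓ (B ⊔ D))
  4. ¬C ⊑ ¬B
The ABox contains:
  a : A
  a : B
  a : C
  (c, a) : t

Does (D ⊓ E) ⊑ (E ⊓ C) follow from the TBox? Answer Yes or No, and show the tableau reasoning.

1. (D ⊓ E) ⊑ (E ⊓ C)  ⇔  ((D ⊓ E) ⊓ (¬E ⊔ ¬C)) unsat w.r.t. T
   open: L(x₀) ⊇ {D, E, ¬B, ¬C}
2. Hence (D ⊓ E) ⊑ (E ⊓ C): not entailed.

No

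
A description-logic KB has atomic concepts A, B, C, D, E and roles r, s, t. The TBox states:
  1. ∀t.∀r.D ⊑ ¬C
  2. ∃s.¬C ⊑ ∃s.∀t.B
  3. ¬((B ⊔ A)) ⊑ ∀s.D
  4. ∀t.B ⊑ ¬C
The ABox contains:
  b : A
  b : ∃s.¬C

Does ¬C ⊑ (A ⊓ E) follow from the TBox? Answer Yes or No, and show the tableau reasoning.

No

1. ¬C ⊑ (A ⊓ E)  ⇔  (¬C ⊓ (¬A ⊔ ¬E)) unsat w.r.t. T
   open: L(x₀) ⊇ {B, ¬A, ¬C, ∀s.C}
2. Hence ¬C ⊑ (A ⊓ E): not entailed.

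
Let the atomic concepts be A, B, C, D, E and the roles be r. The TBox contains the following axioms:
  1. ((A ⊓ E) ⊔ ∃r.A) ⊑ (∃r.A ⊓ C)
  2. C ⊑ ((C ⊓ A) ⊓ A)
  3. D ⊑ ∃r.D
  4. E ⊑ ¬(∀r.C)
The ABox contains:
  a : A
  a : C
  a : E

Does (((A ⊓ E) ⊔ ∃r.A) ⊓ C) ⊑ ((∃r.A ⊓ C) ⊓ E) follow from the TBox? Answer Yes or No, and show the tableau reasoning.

No

1. (((A ⊓ E) ⊔ ∃r.A) ⊓ C) ⊑ ((∃r.A ⊓ C) ⊓ E)  ⇔  ((((A ⊓ E) ⊔ ∃r.A) ⊓ C) ⊓ ((∀r.¬A ⊔ ¬C) ⊔ ¬E)) unsat w.r.t. T
   apply at x₀: ((A ⊓ E) ⊔ ∃r.A)⊑(∃r.A ⊓ C); C⊑((C ⊓ A) ⊓ A)
   open: L(x₀) ⊇ {A, C, ¬D, ¬E, ∃r.A} (+ ∃-successors)
2. Hence (((A ⊓ E) ⊔ ∃r.A) ⊓ C) ⊑ ((∃r.A ⊓ C) ⊓ E): not entailed.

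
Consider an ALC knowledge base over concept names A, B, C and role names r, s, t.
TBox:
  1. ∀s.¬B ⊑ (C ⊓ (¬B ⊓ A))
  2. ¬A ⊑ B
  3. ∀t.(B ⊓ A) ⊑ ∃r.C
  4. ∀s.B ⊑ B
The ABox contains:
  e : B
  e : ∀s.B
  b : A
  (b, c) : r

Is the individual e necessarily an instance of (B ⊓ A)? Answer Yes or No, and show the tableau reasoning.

1. e : (B ⊓ A)?  L(e) = {B, ∀s.B} ∪ {(¬B ⊔ ¬A)}
   open: L(e) ⊇ {B, ¬A, ∀s.B, ∃s.B, ∃t.(¬B ⊔ ¬A)} (+ ∃-successors) — e ∉ (B ⊓ A) possible
2. Hence e : (B ⊓ A): not entailed.

No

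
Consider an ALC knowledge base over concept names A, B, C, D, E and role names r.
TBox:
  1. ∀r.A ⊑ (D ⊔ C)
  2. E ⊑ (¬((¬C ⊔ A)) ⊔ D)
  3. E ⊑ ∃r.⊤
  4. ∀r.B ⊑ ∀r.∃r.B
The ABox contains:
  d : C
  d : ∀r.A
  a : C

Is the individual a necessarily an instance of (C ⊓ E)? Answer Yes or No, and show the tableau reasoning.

1. a : (C ⊓ E)?  L(a) = {C} ∪ {(¬C ⊔ ¬E)}
   open: L(a) ⊇ {C, ¬E, ∃r.¬A, ∃r.¬B} (+ ∃-successors) — a ∉ (C ⊓ E) possible
2. Hence a : (C ⊓ E): not entailed.

No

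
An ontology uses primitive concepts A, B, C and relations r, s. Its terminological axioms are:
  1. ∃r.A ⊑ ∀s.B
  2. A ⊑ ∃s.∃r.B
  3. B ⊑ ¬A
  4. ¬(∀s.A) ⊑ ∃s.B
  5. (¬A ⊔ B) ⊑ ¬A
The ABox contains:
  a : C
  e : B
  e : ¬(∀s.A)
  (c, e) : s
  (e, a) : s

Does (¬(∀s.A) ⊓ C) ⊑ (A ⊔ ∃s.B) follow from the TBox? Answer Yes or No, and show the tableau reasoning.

Yes

1. (¬(∀s.A) ⊓ C) ⊑ (A ⊔ ∃s.B)  ⇔  ((∃s.¬A ⊓ C) ⊓ (¬A ⊓ ∀s.¬B)) unsat w.r.t. T
   all branches close; clash {B, ¬B} at an ∃-successor
2. Hence (¬(∀s.A) ⊓ C) ⊑ (A ⊔ ∃s.B): entailed.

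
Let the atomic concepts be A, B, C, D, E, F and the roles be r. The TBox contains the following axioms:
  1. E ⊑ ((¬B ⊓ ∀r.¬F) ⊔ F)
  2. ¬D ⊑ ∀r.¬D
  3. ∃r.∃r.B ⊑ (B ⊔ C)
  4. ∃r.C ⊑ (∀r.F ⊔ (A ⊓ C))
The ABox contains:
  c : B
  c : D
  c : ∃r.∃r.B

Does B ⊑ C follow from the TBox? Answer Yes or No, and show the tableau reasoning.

No

1. B ⊑ C  ⇔  (B ⊓ ¬C) unsat w.r.t. T
   open: L(x₀) ⊇ {B, D, ¬C, ¬E, ∀r.¬C, …}
2. Hence B ⊑ C: not entailed.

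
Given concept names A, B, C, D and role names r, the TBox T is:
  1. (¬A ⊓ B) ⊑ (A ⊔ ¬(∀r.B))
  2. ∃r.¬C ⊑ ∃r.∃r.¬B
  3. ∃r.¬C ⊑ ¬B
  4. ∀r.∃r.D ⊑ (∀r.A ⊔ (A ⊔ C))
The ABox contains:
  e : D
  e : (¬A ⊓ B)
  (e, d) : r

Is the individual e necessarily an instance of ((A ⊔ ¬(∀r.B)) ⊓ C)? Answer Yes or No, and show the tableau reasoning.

No

1. e : ((A ⊔ ¬(∀r.B)) ⊓ C)?  L(e) = {D, (¬A ⊓ B)} ∪ {((¬A ⊓ ∀r.B) ⊔ ¬C)}
   apply at e: (¬A ⊓ B)⊑(A ⊔ ¬(∀r.B))
   open: L(e) ⊇ {B, D, ¬A, ¬C, ∀r.C, …} (+ ∃-successors) — e ∉ ((A ⊔ ¬(∀r.B)) ⊓ C) possible
2. Hence e : ((A ⊔ ¬(∀r.B)) ⊓ C): not entailed.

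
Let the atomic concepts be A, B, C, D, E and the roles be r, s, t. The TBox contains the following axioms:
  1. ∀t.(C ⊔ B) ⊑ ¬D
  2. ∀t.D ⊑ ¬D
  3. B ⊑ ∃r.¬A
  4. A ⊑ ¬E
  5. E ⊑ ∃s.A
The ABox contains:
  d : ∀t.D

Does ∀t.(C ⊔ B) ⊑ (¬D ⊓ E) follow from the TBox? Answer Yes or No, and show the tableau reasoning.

No

1. ∀t.(C ⊔ B) ⊑ (¬D ⊓ E)  ⇔  (∀t.(C ⊔ B) ⊓ (D ⊔ ¬E)) unsat w.r.t. T
   apply at x₀: ∀t.(C ⊔ B)⊑¬D
   open: L(x₀) ⊇ {¬B, ¬D, ¬E, ∀t.(C ⊔ B), ∃t.¬D} (+ ∃-successors)
2. Hence ∀t.(C ⊔ B) ⊑ (¬D ⊓ E): not entailed.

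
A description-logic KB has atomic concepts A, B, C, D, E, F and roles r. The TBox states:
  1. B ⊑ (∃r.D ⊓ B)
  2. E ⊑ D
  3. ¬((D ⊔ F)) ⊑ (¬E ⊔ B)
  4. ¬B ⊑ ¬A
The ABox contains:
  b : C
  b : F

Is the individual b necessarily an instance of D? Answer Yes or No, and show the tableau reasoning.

No

1. b : D?  L(b) = {C, F} ∪ {¬D}
   open: L(b) ⊇ {B, C, F, ¬D, ¬E, …} (+ ∃-successors) — b ∉ D possible
2. Hence b : D: not entailed.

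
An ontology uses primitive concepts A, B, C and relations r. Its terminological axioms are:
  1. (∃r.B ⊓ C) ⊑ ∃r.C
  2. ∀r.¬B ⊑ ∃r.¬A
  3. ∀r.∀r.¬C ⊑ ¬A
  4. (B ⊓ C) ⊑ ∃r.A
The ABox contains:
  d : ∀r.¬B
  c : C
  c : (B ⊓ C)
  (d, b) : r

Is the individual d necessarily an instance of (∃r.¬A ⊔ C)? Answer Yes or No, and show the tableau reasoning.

1. d : (∃r.¬A ⊔ C)?  L(d) = {∀r.¬B} ∪ {(∀r.A ⊓ ¬C)}
   clash {A, ¬A} at an ∃-successor — d ∈ (∃r.¬A ⊔ C)
2. Hence d : (∃r.¬A ⊔ C): entailed.

Yes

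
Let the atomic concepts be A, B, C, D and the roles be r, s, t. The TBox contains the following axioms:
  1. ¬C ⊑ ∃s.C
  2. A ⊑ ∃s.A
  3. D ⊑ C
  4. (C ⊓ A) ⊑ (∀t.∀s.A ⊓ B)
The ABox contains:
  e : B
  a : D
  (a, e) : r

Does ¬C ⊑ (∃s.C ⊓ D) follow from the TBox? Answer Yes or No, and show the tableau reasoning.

No

1. ¬C ⊑ (∃s.C ⊓ D)  ⇔  (¬C ⊓ (∀s.¬C ⊔ ¬D)) unsat w.r.t. T
   apply at x₀: ¬C⊑∃s.C
   open: L(x₀) ⊇ {¬A, ¬C, ¬D, ∃s.C} (+ ∃-successors)
2. Hence ¬C ⊑ (∃s.C ⊓ D): not entailed.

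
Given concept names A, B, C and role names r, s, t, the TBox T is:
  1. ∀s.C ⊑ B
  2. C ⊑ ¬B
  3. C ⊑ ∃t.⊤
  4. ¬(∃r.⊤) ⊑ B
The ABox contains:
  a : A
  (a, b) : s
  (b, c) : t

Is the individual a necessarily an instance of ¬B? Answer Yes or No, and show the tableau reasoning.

No

1. a : ¬B?  L(a) = {A} ∪ {B}
   open: L(a) ⊇ {A, B, ¬C} — a ∉ ¬B possible
2. Hence a : ¬B: not entailed.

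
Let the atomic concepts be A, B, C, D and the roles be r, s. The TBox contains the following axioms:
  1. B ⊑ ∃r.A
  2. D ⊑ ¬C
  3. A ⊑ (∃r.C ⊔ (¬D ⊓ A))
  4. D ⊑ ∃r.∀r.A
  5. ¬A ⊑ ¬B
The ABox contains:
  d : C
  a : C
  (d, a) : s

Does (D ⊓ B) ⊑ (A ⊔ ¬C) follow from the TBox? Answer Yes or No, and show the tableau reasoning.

1. (D ⊓ B) ⊑ (A ⊔ ¬C)  ⇔  ((D ⊓ B) ⊓ (¬A ⊓ C)) unsat w.r.t. T
   all branches close; clash {B, ¬B} at x₀
2. Hence (D ⊓ B) ⊑ (A ⊔ ¬C): entailed.

Yes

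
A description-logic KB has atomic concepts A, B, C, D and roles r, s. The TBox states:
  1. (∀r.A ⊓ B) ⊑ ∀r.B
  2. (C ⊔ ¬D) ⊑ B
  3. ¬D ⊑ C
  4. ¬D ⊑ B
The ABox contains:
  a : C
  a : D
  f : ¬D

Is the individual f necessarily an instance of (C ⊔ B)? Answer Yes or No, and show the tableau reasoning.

1. f : (C ⊔ B)?  L(f) = {¬D} ∪ {(¬C ⊓ ¬B)}
   clash {B, ¬B} at f — f ∈ (C ⊔ B)
2. Hence f : (C ⊔ B): entailed.

Yes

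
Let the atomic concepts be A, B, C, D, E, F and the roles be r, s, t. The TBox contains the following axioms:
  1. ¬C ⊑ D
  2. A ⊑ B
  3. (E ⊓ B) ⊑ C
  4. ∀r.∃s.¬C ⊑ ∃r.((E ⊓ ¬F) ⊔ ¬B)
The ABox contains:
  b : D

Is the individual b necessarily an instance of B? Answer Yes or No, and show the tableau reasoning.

1. b : B?  L(b) = {D} ∪ {¬B}
   open: L(b) ⊇ {D, ¬A, ¬B, ∃r.∀s.C} (+ ∃-successors) — b ∉ B possible
2. Hence b : B: not entailed.

No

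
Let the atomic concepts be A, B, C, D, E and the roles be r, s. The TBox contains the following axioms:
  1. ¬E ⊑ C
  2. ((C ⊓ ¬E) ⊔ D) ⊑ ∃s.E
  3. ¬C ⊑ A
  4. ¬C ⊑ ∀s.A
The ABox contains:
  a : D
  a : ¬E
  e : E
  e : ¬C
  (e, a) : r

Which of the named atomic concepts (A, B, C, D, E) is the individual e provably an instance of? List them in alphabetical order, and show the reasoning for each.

1. e : A?  L(e) = {E, ¬C} ∪ {¬A}
   clash {A, ¬A} at e — e ∈ A
2. e : B?  L(e) = {E, ¬C} ∪ {¬B}
   apply at e: ¬C⊑A; ¬C⊑∀s.A
   open: L(e) ⊇ {A, E, ¬B, ¬C, ¬D, …} — e ∉ B possible
3. e : C?  L(e) = {E, ¬C} ∪ {¬C}
   apply at e: ¬C⊑A; ¬C⊑∀s.A
   open: L(e) ⊇ {A, E, ¬C, ¬D, ∀s.A} — e ∉ C possible
4. e : D?  L(e) = {E, ¬C} ∪ {¬D}
   apply at e: ¬C⊑A; ¬C⊑∀s.A
   open: L(e) ⊇ {A, E, ¬C, ¬D, ∀s.A} — e ∉ D possible
5. e : E?  L(e) = {E, ¬C} ∪ {¬E}
   clash {E, ¬E} at e — e ∈ E
6. Entailed for e: {A, E}

{A, E}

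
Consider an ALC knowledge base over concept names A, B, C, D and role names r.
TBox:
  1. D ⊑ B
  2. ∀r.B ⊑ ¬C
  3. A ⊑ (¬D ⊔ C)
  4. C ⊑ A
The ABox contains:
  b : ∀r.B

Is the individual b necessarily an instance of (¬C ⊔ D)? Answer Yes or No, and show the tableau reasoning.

Yes

1. b : (¬C ⊔ D)?  L(b) = {∀r.B} ∪ {(C ⊓ ¬D)}
   clash {C, ¬C} at b — b ∈ (¬C ⊔ D)
2. Hence b : (¬C ⊔ D): entailed.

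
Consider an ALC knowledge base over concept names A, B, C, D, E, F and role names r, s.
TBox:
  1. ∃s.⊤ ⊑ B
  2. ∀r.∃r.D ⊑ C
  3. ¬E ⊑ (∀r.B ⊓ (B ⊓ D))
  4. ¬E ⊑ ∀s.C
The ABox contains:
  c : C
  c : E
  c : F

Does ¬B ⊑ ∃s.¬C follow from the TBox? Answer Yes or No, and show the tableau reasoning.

No

1. ¬B ⊑ ∃s.¬C  ⇔  (¬B ⊓ ∀s.C) unsat w.r.t. T
   open: L(x₀) ⊇ {E, ¬B, ∀s.C, ∀s.⊥, ∃r.∀r.¬D} (+ ∃-successors)
2. Hence ¬B ⊑ ∃s.¬C: not entailed.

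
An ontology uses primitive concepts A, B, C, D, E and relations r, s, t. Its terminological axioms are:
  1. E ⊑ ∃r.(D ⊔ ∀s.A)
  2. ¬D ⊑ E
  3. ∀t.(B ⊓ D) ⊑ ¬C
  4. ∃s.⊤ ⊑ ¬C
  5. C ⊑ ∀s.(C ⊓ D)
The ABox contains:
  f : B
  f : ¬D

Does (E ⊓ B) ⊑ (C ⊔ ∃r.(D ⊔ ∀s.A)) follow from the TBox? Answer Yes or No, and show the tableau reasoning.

Yes

1. (E ⊓ B) ⊑ (C ⊔ ∃r.(D ⊔ ∀s.A))  ⇔  ((E ⊓ B) ⊓ (¬C ⊓ ∀r.(¬D ⊓ ∃s.¬A))) unsat w.r.t. T
   all branches close; clash {A, ¬A} at an ∃-successor
2. Hence (E ⊓ B) ⊑ (C ⊔ ∃r.(D ⊔ ∀s.A)): entailed.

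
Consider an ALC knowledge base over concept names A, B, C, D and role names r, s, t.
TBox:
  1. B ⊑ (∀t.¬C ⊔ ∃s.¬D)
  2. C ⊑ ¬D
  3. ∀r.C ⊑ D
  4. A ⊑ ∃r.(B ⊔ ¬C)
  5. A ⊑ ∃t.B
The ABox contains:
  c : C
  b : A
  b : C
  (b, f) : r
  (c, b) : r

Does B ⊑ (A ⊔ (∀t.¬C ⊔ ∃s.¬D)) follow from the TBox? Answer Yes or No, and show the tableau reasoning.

1. B ⊑ (A ⊔ (∀t.¬C ⊔ ∃s.¬D))  ⇔  (B ⊓ (¬A ⊓ (∃t.C ⊓ ∀s.D))) unsat w.r.t. T
   all branches close; clash {D, ¬D} at x₀
2. Hence B ⊑ (A ⊔ (∀t.¬C ⊔ ∃s.¬D)): entailed.

Yes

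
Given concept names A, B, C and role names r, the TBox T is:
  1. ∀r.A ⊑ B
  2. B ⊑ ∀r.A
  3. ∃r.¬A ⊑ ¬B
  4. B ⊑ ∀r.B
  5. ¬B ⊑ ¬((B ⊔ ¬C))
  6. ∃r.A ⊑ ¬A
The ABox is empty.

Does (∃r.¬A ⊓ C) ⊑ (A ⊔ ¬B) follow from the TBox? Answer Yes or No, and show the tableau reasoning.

Yes

1. (∃r.¬A ⊓ C) ⊑ (A ⊔ ¬B)  ⇔  ((∃r.¬A ⊓ C) ⊓ (¬A ⊓ B)) unsat w.r.t. T
   all branches close; clash {A, ¬A} at an ∃-successor
2. Hence (∃r.¬A ⊓ C) ⊑ (A ⊔ ¬B): entailed.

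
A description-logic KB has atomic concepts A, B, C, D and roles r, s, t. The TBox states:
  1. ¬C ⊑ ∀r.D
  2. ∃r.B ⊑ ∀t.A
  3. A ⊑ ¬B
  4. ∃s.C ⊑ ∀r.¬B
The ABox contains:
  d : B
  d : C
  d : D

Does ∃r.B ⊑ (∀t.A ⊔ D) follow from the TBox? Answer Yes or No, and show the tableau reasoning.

1. ∃r.B ⊑ (∀t.A ⊔ D)  ⇔  (∃r.B ⊓ (∃t.¬A ⊓ ¬D)) unsat w.r.t. T
   all branches close; clash {B, ¬B} at an ∃-successor
2. Hence ∃r.B ⊑ (∀t.A ⊔ D): entailed.

Yes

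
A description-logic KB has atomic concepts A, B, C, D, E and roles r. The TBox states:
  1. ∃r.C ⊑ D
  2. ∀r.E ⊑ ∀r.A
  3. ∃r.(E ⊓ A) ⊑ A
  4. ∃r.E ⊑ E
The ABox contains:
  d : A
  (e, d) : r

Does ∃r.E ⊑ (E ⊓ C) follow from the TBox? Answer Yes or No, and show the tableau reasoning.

No

1. ∃r.E ⊑ (E ⊓ C)  ⇔  (∃r.E ⊓ (¬E ⊔ ¬C)) unsat w.r.t. T
   apply at x₀: ∃r.E⊑E
   open: L(x₀) ⊇ {E, ¬C, ∀r.(¬E ⊔ ¬A), ∀r.¬C, ∃r.E, …} (+ ∃-successors)
2. Hence ∃r.E ⊑ (E ⊓ C): not entailed.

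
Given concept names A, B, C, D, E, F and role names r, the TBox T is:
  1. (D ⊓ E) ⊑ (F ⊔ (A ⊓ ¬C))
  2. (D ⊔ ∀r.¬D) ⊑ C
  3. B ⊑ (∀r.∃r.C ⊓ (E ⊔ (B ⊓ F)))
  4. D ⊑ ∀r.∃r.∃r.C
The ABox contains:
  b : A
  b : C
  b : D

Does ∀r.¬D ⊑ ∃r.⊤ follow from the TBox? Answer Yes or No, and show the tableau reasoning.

No

1. ∀r.¬D ⊑ ∃r.⊤  ⇔  (∀r.¬D ⊓ ∀r.⊥) unsat w.r.t. T
   open: L(x₀) ⊇ {C, ¬B, ¬D, ∀r.¬D, ∀r.⊥}
2. Hence ∀r.¬D ⊑ ∃r.⊤: not entailed.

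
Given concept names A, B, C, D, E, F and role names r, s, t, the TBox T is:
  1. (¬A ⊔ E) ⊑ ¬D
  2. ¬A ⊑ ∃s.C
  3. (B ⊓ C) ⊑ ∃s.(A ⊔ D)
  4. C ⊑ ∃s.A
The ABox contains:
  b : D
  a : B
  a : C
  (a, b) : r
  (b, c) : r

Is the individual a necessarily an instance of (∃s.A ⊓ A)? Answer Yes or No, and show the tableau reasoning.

No

1. a : (∃s.A ⊓ A)?  L(a) = {B, C} ∪ {(∀s.¬A ⊔ ¬A)}
   apply at a: C⊑∃s.A
   open: L(a) ⊇ {B, C, ¬A, ¬D, ∃s.(A ⊔ D), …} (+ ∃-successors) — a ∉ (∃s.A ⊓ A) possible
2. Hence a : (∃s.A ⊓ A): not entailed.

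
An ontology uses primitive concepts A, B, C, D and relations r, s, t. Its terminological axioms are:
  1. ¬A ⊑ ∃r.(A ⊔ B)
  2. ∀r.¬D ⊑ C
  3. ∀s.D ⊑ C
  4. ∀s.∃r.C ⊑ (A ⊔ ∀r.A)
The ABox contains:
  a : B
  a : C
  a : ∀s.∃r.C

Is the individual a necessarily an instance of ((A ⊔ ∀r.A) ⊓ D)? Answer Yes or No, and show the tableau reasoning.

1. a : ((A ⊔ ∀r.A) ⊓ D)?  L(a) = {B, C, ∀s.∃r.C} ∪ {((¬A ⊓ ∃r.¬A) ⊔ ¬D)}
   apply at a: ∀s.∃r.C⊑(A ⊔ ∀r.A)
   open: L(a) ⊇ {A, B, C, ¬D, ∀s.∃r.C} — a ∉ ((A ⊔ ∀r.A) ⊓ D) possible
2. Hence a : ((A ⊔ ∀r.A) ⊓ D): not entailed.

No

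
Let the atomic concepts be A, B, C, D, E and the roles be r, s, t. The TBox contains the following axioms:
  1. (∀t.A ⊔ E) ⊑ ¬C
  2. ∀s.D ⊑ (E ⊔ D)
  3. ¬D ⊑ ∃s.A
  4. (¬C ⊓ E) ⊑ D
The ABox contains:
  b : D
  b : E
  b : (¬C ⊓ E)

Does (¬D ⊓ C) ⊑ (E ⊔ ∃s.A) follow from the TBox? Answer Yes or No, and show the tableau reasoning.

Yes

1. (¬D ⊓ C) ⊑ (E ⊔ ∃s.A)  ⇔  ((¬D ⊓ C) ⊓ (¬E ⊓ ∀s.¬A)) unsat w.r.t. T
   all branches close; clash {D, ¬D} at x₀
2. Hence (¬D ⊓ C) ⊑ (E ⊔ ∃s.A): entailed.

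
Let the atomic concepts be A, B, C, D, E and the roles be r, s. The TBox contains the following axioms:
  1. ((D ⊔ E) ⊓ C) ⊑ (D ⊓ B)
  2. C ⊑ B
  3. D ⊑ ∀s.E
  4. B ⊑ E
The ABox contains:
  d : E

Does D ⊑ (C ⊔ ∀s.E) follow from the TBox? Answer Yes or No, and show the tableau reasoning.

1. D ⊑ (C ⊔ ∀s.E)  ⇔  (D ⊓ (¬C ⊓ ∃s.¬E)) unsat w.r.t. T
   all branches close; clash {E, ¬E} at an ∃-successor
2. Hence D ⊑ (C ⊔ ∀s.E): entailed.

Yes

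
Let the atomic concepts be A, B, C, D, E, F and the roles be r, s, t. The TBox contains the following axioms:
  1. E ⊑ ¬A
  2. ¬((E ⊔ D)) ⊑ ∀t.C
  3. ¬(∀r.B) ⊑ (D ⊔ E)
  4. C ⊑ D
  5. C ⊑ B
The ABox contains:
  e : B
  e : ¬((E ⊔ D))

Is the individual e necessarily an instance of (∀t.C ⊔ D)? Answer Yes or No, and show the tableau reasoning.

1. e : (∀t.C ⊔ D)?  L(e) = {B, ¬((E ⊔ D))} ∪ {(∃t.¬C ⊓ ¬D)}
   clash {D, ¬D} at e — e ∈ (∀t.C ⊔ D)
2. Hence e : (∀t.C ⊔ D): entailed.

Yes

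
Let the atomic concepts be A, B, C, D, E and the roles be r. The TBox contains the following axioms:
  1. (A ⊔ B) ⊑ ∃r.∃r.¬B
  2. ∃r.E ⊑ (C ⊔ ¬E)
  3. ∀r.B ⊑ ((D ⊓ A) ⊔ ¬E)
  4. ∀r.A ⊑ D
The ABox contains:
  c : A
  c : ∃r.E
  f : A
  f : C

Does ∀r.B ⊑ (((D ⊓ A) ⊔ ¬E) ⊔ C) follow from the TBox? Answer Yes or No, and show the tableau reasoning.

1. ∀r.B ⊑ (((D ⊓ A) ⊔ ¬E) ⊔ C)  ⇔  (∀r.B ⊓ (((¬D ⊔ ¬A) ⊓ E) ⊓ ¬C)) unsat w.r.t. T
   all branches close; clash {E, ¬E} at x₀
2. Hence ∀r.B ⊑ (((D ⊓ A) ⊔ ¬E) ⊔ C): entailed.

Yes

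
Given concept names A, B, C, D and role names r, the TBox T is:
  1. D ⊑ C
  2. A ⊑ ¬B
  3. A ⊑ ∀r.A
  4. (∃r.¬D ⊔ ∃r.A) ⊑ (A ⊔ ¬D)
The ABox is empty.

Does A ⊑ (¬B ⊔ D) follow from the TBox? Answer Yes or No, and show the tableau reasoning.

1. A ⊑ (¬B ⊔ D)  ⇔  (A ⊓ (B ⊓ ¬D)) unsat w.r.t. T
   all branches close; clash {B, ¬B} at x₀
2. Hence A ⊑ (¬B ⊔ D): entailed.

Yes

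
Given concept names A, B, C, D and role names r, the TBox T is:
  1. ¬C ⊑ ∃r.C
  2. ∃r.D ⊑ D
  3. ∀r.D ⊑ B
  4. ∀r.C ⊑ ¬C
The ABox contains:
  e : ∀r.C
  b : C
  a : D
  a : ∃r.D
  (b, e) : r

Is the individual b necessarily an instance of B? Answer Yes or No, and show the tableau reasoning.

1. b : B?  L(b) = {C} ∪ {¬B}
   open: L(b) ⊇ {C, ¬B, ∀r.¬D, ∃r.¬C, ∃r.¬D} (+ ∃-successors) — b ∉ B possible
2. Hence b : B: not entailed.

No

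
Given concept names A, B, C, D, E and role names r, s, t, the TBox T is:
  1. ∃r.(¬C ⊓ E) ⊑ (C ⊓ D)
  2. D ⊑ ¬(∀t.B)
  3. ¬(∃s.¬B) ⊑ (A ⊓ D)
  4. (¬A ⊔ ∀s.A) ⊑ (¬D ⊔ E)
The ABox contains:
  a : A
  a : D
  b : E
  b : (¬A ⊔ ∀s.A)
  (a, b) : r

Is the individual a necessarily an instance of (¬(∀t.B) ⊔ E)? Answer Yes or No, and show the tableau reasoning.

1. a : (¬(∀t.B) ⊔ E)?  L(a) = {A, D} ∪ {(∀t.B ⊓ ¬E)}
   clash {E, ¬E} at a — a ∈ (¬(∀t.B) ⊔ E)
2. Hence a : (¬(∀t.B) ⊔ E): entailed.

Yes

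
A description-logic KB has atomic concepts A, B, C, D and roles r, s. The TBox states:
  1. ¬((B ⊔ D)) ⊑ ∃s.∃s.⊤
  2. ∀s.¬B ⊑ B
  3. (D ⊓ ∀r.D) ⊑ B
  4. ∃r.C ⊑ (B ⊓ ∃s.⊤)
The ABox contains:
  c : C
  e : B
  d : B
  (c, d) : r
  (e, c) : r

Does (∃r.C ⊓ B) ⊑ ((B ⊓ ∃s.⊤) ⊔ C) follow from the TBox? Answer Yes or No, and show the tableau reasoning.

1. (∃r.C ⊓ B) ⊑ ((B ⊓ ∃s.⊤) ⊔ C)  ⇔  ((∃r.C ⊓ B) ⊓ ((¬B ⊔ ∀s.⊥) ⊓ ¬C)) unsat w.r.t. T
   all branches close; clash ⊥ at an ∃-successor
2. Hence (∃r.C ⊓ B) ⊑ ((B ⊓ ∃s.⊤) ⊔ C): entailed.

Yes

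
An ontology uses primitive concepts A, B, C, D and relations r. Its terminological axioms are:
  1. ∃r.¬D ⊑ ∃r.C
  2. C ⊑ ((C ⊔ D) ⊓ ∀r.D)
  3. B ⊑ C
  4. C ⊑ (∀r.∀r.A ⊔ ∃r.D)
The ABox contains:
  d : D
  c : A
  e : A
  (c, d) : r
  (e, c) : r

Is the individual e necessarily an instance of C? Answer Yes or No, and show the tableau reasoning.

1. e : C?  L(e) = {A} ∪ {¬C}
   open: L(e) ⊇ {A, ¬B, ¬C, ∀r.D} — e ∉ C possible
2. Hence e : C: not entailed.

No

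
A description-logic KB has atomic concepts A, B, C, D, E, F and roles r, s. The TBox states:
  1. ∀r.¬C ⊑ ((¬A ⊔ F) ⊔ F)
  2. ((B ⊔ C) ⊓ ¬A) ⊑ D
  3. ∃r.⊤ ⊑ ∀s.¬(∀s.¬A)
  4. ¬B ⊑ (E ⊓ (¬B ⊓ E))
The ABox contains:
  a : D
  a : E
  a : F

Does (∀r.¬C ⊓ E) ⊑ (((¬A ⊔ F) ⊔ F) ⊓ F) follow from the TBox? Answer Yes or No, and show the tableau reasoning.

1. (∀r.¬C ⊓ E) ⊑ (((¬A ⊔ F) ⊔ F) ⊓ F)  ⇔  ((∀r.¬C ⊓ E) ⊓ (((A ⊓ ¬F) ⊓ ¬F) ⊔ ¬F)) unsat w.r.t. T
   apply at x₀: ∀r.¬C⊑((¬A ⊔ F) ⊔ F)
   open: L(x₀) ⊇ {E, ¬A, ¬B, ¬C, ¬F, …}
2. Hence (∀r.¬C ⊓ E) ⊑ (((¬A ⊔ F) ⊔ F) ⊓ F): not entailed.

No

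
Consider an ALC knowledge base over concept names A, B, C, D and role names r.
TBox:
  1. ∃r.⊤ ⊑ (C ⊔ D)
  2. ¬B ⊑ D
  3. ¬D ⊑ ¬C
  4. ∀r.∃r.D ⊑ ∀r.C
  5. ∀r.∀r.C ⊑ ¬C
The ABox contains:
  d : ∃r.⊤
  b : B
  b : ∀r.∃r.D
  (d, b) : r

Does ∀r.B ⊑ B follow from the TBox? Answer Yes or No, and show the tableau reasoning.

No

1. ∀r.B ⊑ B  ⇔  (∀r.B ⊓ ¬B) unsat w.r.t. T
   apply at x₀: ¬B⊑D
   open: L(x₀) ⊇ {D, ¬B, ¬C, ∀r.B, ∀r.C, …}
2. Hence ∀r.B ⊑ B: not entailed.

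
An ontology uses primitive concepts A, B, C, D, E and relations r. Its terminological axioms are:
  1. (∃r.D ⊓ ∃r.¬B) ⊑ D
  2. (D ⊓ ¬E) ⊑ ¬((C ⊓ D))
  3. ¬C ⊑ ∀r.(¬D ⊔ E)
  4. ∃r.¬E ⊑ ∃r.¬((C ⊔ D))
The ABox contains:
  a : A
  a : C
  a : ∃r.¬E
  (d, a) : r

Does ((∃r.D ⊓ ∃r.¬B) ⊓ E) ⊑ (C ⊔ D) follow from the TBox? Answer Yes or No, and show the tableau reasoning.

1. ((∃r.D ⊓ ∃r.¬B) ⊓ E) ⊑ (C ⊔ D)  ⇔  (((∃r.D ⊓ ∃r.¬B) ⊓ E) ⊓ (¬C ⊓ ¬D)) unsat w.r.t. T
   all branches close; clash {D, ¬D} at x₀
2. Hence ((∃r.D ⊓ ∃r.¬B) ⊓ E) ⊑ (C ⊔ D): entailed.

Yes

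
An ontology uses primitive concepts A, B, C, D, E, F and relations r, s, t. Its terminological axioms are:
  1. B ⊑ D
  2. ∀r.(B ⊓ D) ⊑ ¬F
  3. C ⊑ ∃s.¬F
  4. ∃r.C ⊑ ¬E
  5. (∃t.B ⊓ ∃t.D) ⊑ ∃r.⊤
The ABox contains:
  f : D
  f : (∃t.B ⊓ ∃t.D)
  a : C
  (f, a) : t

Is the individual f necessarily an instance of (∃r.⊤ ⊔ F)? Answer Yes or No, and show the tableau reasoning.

Yes

1. f : (∃r.⊤ ⊔ F)?  L(f) = {D, (∃t.B ⊓ ∃t.D)} ∪ {(∀r.⊥ ⊓ ¬F)}
   clash ⊥ at an ∃-successor — f ∈ (∃r.⊤ ⊔ F)
2. Hence f : (∃r.⊤ ⊔ F): entailed.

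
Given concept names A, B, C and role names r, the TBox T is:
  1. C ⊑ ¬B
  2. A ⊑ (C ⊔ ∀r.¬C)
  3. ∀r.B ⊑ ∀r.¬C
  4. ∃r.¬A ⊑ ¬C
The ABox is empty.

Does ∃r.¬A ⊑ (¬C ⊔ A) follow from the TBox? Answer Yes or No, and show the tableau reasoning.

1. ∃r.¬A ⊑ (¬C ⊔ A)  ⇔  (∃r.¬A ⊓ (C ⊓ ¬A)) unsat w.r.t. T
   all branches close; clash {C, ¬C} at x₀
2. Hence ∃r.¬A ⊑ (¬C ⊔ A): entailed.

Yes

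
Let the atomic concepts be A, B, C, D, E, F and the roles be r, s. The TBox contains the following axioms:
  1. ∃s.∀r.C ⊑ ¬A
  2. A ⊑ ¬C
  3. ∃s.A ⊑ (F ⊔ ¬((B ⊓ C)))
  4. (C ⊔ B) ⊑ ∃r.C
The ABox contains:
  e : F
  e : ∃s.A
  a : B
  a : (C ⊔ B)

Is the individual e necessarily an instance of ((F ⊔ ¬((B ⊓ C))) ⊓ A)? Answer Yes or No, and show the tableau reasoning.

1. e : ((F ⊔ ¬((B ⊓ C))) ⊓ A)?  L(e) = {F, ∃s.A} ∪ {((¬F ⊓ (B ⊓ C)) ⊔ ¬A)}
   apply at e: ∃s.A⊑(F ⊔ ¬((B ⊓ C)))
   open: L(e) ⊇ {F, ¬A, ¬B, ¬C, ∃s.A} (+ ∃-successors) — e ∉ ((F ⊔ ¬((B ⊓ C))) ⊓ A) possible
2. Hence e : ((F ⊔ ¬((B ⊓ C))) ⊓ A): not entailed.

No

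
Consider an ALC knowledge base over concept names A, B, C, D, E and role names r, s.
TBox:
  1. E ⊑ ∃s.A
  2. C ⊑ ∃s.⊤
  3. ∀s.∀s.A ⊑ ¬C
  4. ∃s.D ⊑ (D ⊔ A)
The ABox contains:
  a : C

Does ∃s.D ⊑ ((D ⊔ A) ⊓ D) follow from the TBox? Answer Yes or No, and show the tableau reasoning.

1. ∃s.D ⊑ ((D ⊔ A) ⊓ D)  ⇔  (∃s.D ⊓ ((¬D ⊓ ¬A) ⊔ ¬D)) unsat w.r.t. T
   apply at x₀: ∃s.D⊑(D ⊔ A)
   open: L(x₀) ⊇ {A, ¬C, ¬D, ¬E, ∃s.D} (+ ∃-successors)
2. Hence ∃s.D ⊑ ((D ⊔ A) ⊓ D): not entailed.

No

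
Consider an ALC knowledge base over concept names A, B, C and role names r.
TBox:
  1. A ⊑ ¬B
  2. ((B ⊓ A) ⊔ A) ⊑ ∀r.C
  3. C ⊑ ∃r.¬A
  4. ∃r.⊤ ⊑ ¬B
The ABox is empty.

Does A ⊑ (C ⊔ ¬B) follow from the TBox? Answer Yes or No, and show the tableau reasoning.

1. A ⊑ (C ⊔ ¬B)  ⇔  (A ⊓ (¬C ⊓ B)) unsat w.r.t. T
   all branches close; clash {B, ¬B} at x₀
2. Hence A ⊑ (C ⊔ ¬B): entailed.

Yes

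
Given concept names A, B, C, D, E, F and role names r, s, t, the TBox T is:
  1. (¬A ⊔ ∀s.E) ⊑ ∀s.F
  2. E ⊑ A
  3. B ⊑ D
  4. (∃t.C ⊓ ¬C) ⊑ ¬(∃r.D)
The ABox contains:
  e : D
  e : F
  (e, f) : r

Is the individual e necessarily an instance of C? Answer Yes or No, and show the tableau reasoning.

1. e : C?  L(e) = {D, F} ∪ {¬C}
   open: L(e) ⊇ {A, D, F, ¬C, ¬E, …} (+ ∃-successors) — e ∉ C possible
2. Hence e : C: not entailed.

No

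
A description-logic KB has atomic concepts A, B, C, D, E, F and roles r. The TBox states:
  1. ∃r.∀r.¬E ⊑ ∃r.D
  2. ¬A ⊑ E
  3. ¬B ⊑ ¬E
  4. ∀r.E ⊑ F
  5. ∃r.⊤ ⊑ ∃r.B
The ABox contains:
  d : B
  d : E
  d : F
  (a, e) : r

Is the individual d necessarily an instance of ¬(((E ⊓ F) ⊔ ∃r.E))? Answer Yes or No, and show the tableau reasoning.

No

1. d : ¬(((E ⊓ F) ⊔ ∃r.E))?  L(d) = {B, E, F} ∪ {((E ⊓ F) ⊔ ∃r.E)}
   open: L(d) ⊇ {B, E, F, ∀r.∃r.E, ∀r.⊥} — d ∉ ¬(((E ⊓ F) ⊔ ∃r.E)) possible
2. Hence d : ¬(((E ⊓ F) ⊔ ∃r.E)): not entailed.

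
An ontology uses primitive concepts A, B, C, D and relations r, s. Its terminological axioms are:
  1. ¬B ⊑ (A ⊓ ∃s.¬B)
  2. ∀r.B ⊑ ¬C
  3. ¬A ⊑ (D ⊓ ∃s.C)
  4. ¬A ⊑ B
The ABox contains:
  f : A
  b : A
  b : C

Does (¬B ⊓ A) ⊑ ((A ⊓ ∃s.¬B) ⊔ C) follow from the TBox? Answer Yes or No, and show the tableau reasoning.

1. (¬B ⊓ A) ⊑ ((A ⊓ ∃s.¬B) ⊔ C)  ⇔  ((¬B ⊓ A) ⊓ ((¬A ⊔ ∀s.B) ⊓ ¬C)) unsat w.r.t. T
   all branches close; clash {B, ¬B} at an ∃-successor
2. Hence (¬B ⊓ A) ⊑ ((A ⊓ ∃s.¬B) ⊔ C): entailed.

Yes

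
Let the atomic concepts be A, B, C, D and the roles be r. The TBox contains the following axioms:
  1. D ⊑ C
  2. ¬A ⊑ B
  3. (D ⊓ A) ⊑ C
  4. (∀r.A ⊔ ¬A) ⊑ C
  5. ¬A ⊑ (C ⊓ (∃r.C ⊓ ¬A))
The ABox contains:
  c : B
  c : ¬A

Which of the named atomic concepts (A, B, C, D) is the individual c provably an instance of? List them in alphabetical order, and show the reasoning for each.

1. c : A?  L(c) = {B, ¬A} ∪ {¬A}
   apply at c: ¬A⊑(C ⊓ (∃r.C ⊓ ¬A))
   open: L(c) ⊇ {B, C, ¬A, ¬D, ∃r.C} (+ ∃-successors) — c ∉ A possible
2. c : B?  L(c) = {B, ¬A} ∪ {¬B}
   clash {B, ¬B} at c — c ∈ B
3. c : C?  L(c) = {B, ¬A} ∪ {¬C}
   clash {C, ¬C} at c — c ∈ C
4. c : D?  L(c) = {B, ¬A} ∪ {¬D}
   apply at c: ¬A⊑(C ⊓ (∃r.C ⊓ ¬A))
   open: L(c) ⊇ {B, C, ¬A, ¬D, ∃r.C} (+ ∃-successors) — c ∉ D possible
5. Entailed for c: {B, C}

{B, C}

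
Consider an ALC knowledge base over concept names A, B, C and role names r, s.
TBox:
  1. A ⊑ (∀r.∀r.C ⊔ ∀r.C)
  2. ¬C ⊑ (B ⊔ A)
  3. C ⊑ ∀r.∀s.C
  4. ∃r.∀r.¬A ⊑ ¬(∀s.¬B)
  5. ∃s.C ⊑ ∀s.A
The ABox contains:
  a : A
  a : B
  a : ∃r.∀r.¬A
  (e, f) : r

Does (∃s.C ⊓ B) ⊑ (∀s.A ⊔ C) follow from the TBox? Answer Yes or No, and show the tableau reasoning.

1. (∃s.C ⊓ B) ⊑ (∀s.A ⊔ C)  ⇔  ((∃s.C ⊓ B) ⊓ (∃s.¬A ⊓ ¬C)) unsat w.r.t. T
   all branches close; clash {A, ¬A} at an ∃-successor
2. Hence (∃s.C ⊓ B) ⊑ (∀s.A ⊔ C): entailed.

Yes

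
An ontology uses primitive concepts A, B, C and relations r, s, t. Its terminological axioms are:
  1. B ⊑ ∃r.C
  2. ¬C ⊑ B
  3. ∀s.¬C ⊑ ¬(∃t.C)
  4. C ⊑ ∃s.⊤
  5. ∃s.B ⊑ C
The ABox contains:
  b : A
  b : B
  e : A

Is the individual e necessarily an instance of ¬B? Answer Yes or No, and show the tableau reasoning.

1. e : ¬B?  L(e) = {A} ∪ {B}
   apply at e: B⊑∃r.C
   open: L(e) ⊇ {A, B, ¬C, ∀s.¬B, ∃r.C, …} (+ ∃-successors) — e ∉ ¬B possible
2. Hence e : ¬B: not entailed.

No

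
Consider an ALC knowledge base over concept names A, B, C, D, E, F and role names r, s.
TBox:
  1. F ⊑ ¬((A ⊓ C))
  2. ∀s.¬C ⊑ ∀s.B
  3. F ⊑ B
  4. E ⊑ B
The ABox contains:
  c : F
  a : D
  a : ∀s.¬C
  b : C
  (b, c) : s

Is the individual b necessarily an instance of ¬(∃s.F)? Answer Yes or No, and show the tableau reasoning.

No

1. b : ¬(∃s.F)?  L(b) = {C} ∪ {∃s.F}
   open: L(b) ⊇ {C, ¬E, ¬F, ∃s.C, ∃s.F} (+ ∃-successors) — b ∉ ¬(∃s.F) possible
2. Hence b : ¬(∃s.F): not entailed.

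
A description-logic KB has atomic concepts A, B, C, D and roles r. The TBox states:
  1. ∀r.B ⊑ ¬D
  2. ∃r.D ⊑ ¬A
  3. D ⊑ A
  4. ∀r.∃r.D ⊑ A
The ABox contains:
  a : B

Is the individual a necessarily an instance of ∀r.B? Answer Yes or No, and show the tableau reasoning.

No

1. a : ∀r.B?  L(a) = {B} ∪ {∃r.¬B}
   open: L(a) ⊇ {B, ¬D, ∀r.¬D, ∃r.¬B, ∃r.∀r.¬D} (+ ∃-successors) — a ∉ ∀r.B possible
2. Hence a : ∀r.B: not entailed.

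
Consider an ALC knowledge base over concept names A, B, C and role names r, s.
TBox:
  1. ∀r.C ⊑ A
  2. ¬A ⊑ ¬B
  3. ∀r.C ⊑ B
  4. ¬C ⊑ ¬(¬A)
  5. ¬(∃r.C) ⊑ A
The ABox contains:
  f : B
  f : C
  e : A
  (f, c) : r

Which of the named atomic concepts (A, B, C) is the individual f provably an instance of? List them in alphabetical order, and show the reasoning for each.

1. f : A?  L(f) = {B, C} ∪ {¬A}
   clash {B, ¬B} at f — f ∈ A
2. f : B?  L(f) = {B, C} ∪ {¬B}
   clash {B, ¬B} at f — f ∈ B
3. f : C?  L(f) = {B, C} ∪ {¬C}
   clash {C, ¬C} at f — f ∈ C
4. Entailed for f: {A, B, C}

{A, B, C}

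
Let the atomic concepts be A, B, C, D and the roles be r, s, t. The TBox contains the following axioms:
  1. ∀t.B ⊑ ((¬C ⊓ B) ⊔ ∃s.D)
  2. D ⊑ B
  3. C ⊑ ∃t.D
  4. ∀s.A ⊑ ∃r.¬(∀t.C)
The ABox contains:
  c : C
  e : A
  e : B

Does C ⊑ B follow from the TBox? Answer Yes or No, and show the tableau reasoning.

1. C ⊑ B  ⇔  (C ⊓ ¬B) unsat w.r.t. T
   apply at x₀: C⊑∃t.D
   open: L(x₀) ⊇ {C, ¬B, ¬D, ∃s.¬A, ∃t.D, …} (+ ∃-successors)
2. Hence C ⊑ B: not entailed.

No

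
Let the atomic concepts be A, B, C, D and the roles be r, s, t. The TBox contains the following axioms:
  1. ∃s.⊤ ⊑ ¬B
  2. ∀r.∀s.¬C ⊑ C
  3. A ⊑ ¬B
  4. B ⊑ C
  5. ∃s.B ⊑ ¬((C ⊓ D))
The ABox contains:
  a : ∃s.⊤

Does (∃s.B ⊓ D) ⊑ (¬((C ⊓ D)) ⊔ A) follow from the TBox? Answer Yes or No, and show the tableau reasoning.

1. (∃s.B ⊓ D) ⊑ (¬((C ⊓ D)) ⊔ A)  ⇔  ((∃s.B ⊓ D) ⊓ ((C ⊓ D) ⊓ ¬A)) unsat w.r.t. T
   all branches close; clash {D, ¬D} at x₀
2. Hence (∃s.B ⊓ D) ⊑ (¬((C ⊓ D)) ⊔ A): entailed.

Yes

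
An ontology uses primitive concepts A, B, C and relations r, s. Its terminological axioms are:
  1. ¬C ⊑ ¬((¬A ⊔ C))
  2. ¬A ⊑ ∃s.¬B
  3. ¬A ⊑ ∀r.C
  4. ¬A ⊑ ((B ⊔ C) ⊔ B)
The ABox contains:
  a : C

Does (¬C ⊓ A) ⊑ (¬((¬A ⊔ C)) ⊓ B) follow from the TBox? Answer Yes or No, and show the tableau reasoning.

No

1. (¬C ⊓ A) ⊑ (¬((¬A ⊔ C)) ⊓ B)  ⇔  ((¬C ⊓ A) ⊓ ((¬A ⊔ C) ⊔ ¬B)) unsat w.r.t. T
   apply at x₀: ¬C⊑¬((¬A ⊔ C))
   open: L(x₀) ⊇ {A, ¬B, ¬C}
2. Hence (¬C ⊓ A) ⊑ (¬((¬A ⊔ C)) ⊓ B): not entailed.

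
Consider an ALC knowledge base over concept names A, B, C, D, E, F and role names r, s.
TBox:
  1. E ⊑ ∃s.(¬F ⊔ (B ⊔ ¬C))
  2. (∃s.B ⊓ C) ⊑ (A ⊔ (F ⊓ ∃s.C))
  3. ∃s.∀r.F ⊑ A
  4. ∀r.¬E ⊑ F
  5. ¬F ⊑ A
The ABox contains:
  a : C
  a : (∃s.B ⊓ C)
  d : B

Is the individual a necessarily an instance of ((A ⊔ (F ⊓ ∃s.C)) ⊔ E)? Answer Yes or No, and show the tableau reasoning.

Yes

1. a : ((A ⊔ (F ⊓ ∃s.C)) ⊔ E)?  L(a) = {C, (∃s.B ⊓ C)} ∪ {((¬A ⊓ (¬F ⊔ ∀s.¬C)) ⊓ ¬E)}
   clash {A, ¬A} at a — a ∈ ((A ⊔ (F ⊓ ∃s.C)) ⊔ E)
2. Hence a : ((A ⊔ (F ⊓ ∃s.C)) ⊔ E): entailed.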